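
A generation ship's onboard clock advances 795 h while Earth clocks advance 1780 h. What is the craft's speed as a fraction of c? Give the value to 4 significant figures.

β ≈ 0.8947

γ = Δt/τ₀ = 1780/795 = 2.23899
β = √(1 − 1/γ²) = √(1 − 1/2.23899²) = 0.8947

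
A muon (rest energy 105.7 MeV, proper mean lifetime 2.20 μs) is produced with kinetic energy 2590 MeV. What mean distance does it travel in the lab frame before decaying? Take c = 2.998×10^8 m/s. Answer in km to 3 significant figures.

d ≈ 16.8 km

γ = 1 + K/(m₀c²) = 1 + 2590/105.7 = 25.503
β = √(1 − 1/γ²) = 0.99923
Dilated lifetime: γτ₀ = 25.503 × 2.20 μs = 56.107 μs
d = βc·γτ₀ = 0.99923 × (2.998×10^8 m/s) × 5.6107×10^-5 s = 16.8 km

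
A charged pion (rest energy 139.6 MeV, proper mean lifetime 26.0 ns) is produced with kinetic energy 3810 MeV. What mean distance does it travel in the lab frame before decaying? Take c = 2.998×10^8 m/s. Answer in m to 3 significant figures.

d ≈ 220 m

γ = 1 + K/(m₀c²) = 1 + 3810/139.6 = 28.292
β = √(1 − 1/γ²) = 0.99938
Dilated lifetime: γτ₀ = 28.292 × 26.0 ns = 735.60 ns
d = βc·γτ₀ = 0.99938 × (2.998×10^8 m/s) × 7.3560×10^-7 s = 220 m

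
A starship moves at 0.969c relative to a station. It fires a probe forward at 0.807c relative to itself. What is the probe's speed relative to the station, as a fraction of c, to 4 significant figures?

u ≈ 0.9966c

Relativistic velocity addition: u = (u' + v)/(1 + u'v/c²)
= (0.807 + 0.969)/(1 + 0.807×0.969) = 1.776/1.78198 = 0.9966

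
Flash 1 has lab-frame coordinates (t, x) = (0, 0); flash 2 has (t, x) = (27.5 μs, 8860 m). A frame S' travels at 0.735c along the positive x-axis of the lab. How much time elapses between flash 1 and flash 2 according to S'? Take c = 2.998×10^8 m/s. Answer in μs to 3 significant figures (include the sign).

γ = 1/√(1 − 0.735²) = 1.4748
Δt' = γ(Δt − vΔx/c²) = 1.4748 × (27.5 μs − 0.735×8860 m / (2.998×10^8 m/s))
= 1.4748 × (5.7785 μs) = 8.52 μs

Δt' ≈ 8.52 μs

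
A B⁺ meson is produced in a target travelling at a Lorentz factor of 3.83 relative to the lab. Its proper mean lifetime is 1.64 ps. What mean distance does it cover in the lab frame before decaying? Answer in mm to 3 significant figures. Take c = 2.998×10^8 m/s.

β = √(1 − 1/γ²) = √(1 − 1/3.83²) = 0.96531
Dilated lifetime: Δt = γτ₀ = 3.83 × 1.64 ps = 6.2812 ps
d = vΔt = 0.96531c × 6.2812 ps = 2.8940×10^8 m/s × 6.2812×10^-12 s = 1.82 mm

d ≈ 1.82 mm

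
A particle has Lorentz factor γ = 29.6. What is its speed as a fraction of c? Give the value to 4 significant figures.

β ≈ 0.9994

β = √(1 − 1/γ²) = √(1 − 1/29.6²) = √(0.998859) = 0.9994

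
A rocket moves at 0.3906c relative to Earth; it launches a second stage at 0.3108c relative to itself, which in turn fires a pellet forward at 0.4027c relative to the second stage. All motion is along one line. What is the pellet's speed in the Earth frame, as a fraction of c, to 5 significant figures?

u ≈ 0.82130c

Compose boost 2: (0.3108 + 0.3906)/(1 + 0.3108×0.3906) = 0.70140/1.121398 = 0.6254690
Compose boost 3: (0.4027 + 0.6254690)/(1 + 0.4027×0.6254690) = 1.028169/1.251876 = 0.82130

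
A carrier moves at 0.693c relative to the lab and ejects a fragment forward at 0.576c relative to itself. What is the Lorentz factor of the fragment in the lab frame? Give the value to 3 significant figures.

u_lab = (0.576 + 0.693)/(1 + 0.576×0.693) = 1.269/1.39917 = 0.906968
γ = 1/√(1 − 0.906968²) = 2.37

γ ≈ 2.37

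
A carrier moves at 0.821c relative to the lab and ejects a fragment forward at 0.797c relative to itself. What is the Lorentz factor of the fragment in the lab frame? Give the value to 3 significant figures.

u_lab = (0.797 + 0.821)/(1 + 0.797×0.821) = 1.618/1.65434 = 0.978035
γ = 1/√(1 − 0.978035²) = 4.80

γ ≈ 4.80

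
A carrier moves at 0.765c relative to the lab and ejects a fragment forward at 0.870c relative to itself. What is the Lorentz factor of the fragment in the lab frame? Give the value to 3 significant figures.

u_lab = (0.870 + 0.765)/(1 + 0.870×0.765) = 1.635/1.66555 = 0.981658
γ = 1/√(1 − 0.981658²) = 5.25

γ ≈ 5.25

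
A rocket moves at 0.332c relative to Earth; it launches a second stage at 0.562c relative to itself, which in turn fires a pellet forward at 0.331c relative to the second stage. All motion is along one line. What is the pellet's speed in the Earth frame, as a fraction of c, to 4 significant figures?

u ≈ 0.8680c

Compose boost 2: (0.562 + 0.332)/(1 + 0.562×0.332) = 0.8940/1.18658 = 0.753423
Compose boost 3: (0.331 + 0.753423)/(1 + 0.331×0.753423) = 1.08442/1.24938 = 0.8680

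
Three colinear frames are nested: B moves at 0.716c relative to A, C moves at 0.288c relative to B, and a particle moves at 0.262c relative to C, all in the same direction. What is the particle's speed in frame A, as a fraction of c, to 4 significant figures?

Compose boost 2: (0.288 + 0.716)/(1 + 0.288×0.716) = 1.004/1.20621 = 0.832361
Compose boost 3: (0.262 + 0.832361)/(1 + 0.262×0.832361) = 1.09436/1.21808 = 0.8984

u ≈ 0.8984c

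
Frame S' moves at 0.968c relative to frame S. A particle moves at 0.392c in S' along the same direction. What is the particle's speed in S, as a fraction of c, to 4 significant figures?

Relativistic velocity addition: u = (u' + v)/(1 + u'v/c²)
= (0.392 + 0.968)/(1 + 0.392×0.968) = 1.360/1.37946 = 0.9859

u ≈ 0.9859c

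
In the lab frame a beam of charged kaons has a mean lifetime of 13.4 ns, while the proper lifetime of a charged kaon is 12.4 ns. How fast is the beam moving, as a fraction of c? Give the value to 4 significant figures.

β ≈ 0.3791

γ = Δt/τ₀ = 13.4/12.4 = 1.08065
β = √(1 − 1/γ²) = √(1 − 1/1.08065²) = 0.3791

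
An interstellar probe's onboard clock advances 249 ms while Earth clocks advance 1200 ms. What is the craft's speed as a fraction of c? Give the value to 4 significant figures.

γ = Δt/τ₀ = 1200/249 = 4.81928
β = √(1 − 1/γ²) = √(1 − 1/4.81928²) = 0.9782

β ≈ 0.9782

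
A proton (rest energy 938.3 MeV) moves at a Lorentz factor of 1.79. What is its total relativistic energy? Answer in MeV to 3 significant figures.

E ≈ 1680 MeV

γ = 1.79 (given)
E = γm₀c² = 1.79 × 938.3 MeV = 1680 MeV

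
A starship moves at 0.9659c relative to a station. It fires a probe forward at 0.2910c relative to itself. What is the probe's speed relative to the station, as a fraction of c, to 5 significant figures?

u ≈ 0.98113c

Relativistic velocity addition: u = (u' + v)/(1 + u'v/c²)
= (0.2910 + 0.9659)/(1 + 0.2910×0.9659) = 1.2569/1.281077 = 0.98113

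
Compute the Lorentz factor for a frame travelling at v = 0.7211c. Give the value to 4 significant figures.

γ = 1/√(1 − β²) = 1/√(1 − 0.7211²) = 1/√(0.480015) = 1.443

γ ≈ 1.443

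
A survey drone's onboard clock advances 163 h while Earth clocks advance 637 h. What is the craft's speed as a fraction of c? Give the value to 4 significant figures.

β ≈ 0.9667

γ = Δt/τ₀ = 637/163 = 3.90798
β = √(1 − 1/γ²) = √(1 − 1/3.90798²) = 0.9667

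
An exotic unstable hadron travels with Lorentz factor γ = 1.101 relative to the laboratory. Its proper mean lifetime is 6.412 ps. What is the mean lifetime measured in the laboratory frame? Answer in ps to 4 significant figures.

γ = 1.101 (given)
Time dilation: Δt = γτ₀ = 1.101 × 6.412 ps = 7.060 ps

Δt ≈ 7.060 ps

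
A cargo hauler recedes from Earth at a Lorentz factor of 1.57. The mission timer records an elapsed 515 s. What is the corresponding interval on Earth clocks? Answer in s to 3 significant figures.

Δt ≈ 809 s

γ = 1.57 (given)
Time dilation: Δt = γτ₀ = 1.57 × 515 s = 809 s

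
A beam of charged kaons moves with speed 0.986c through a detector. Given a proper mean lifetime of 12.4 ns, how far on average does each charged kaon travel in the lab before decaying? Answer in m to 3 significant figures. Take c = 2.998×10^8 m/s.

γ = 1/√(1 − 0.986²) = 5.9972
Dilated lifetime: Δt = γτ₀ = 5.9972 × 12.4 ns = 74.365 ns
d = vΔt = 0.986c × 74.365 ns = 2.9560×10^8 m/s × 7.4365×10^-8 s = 22.0 m

d ≈ 22.0 m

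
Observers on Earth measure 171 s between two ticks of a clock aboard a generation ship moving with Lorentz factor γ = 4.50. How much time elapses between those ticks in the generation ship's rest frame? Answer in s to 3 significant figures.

τ₀ ≈ 38.0 s

γ = 4.50 (given)
Proper time: τ₀ = Δt/γ = 171/4.50 = 38.0 s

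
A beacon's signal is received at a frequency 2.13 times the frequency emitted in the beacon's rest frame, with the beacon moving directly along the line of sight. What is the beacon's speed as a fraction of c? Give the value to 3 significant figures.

f_obs/f_src = √((1+β)/(1−β)) = 2.13  ⇒  (1+β)/(1−β) = 4.5369
β = |1 − D²|/(1 + D²) = |1 − 4.5369|/(1 + 4.5369) = 0.639

β ≈ 0.639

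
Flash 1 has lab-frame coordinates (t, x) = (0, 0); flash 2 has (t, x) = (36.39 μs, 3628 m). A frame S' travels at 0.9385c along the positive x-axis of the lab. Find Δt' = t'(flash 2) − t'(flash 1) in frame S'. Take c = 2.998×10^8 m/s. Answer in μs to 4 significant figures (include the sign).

γ = 1/√(1 − 0.9385²) = 2.89621
Δt' = γ(Δt − vΔx/c²) = 2.89621 × (36.39 μs − 0.9385×3628 m / (2.998×10^8 m/s))
= 2.89621 × (25.0328 μs) = 72.50 μs

Δt' ≈ 72.50 μs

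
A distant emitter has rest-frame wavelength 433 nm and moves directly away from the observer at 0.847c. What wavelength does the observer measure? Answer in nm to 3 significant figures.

Relativistic Doppler: λ_obs = λ_src √((1+β)/(1−β))
= 433 × √(1.8470/0.15300) = 433 × 3.4745 = 1500 nm

λ_obs ≈ 1500 nm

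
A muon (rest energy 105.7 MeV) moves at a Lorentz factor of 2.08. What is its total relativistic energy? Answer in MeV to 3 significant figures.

γ = 2.08 (given)
E = γm₀c² = 2.08 × 105.7 MeV = 220 MeV

E ≈ 220 MeV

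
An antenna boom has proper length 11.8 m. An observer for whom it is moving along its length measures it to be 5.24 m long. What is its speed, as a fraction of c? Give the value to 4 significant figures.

γ = L₀/L = 11.8/5.24 = 2.25191
β = √(1 − 1/γ²) = 0.8960

β ≈ 0.8960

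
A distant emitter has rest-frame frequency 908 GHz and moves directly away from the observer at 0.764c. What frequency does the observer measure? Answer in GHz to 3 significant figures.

Relativistic Doppler: f_obs = f_src √((1−β)/(1+β))
= 908 × √(0.23600/1.7640) = 908 × 0.36577 = 332 GHz

f_obs ≈ 332 GHz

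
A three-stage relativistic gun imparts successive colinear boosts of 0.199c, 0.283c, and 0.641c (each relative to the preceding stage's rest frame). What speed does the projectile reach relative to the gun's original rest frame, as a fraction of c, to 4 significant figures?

Compose boost 2: (0.283 + 0.199)/(1 + 0.283×0.199) = 0.4820/1.05632 = 0.456302
Compose boost 3: (0.641 + 0.456302)/(1 + 0.641×0.456302) = 1.09730/1.29249 = 0.8490

u ≈ 0.8490c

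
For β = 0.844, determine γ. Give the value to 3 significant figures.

γ ≈ 1.86

γ = 1/√(1 − β²) = 1/√(1 − 0.844²) = 1/√(0.28766) = 1.86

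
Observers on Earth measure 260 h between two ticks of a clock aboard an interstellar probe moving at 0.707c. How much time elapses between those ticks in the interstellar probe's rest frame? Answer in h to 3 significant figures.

γ = 1/√(1 − 0.707²) = 1.4140
Proper time: τ₀ = Δt/γ = 260/1.4140 = 184 h

τ₀ ≈ 184 h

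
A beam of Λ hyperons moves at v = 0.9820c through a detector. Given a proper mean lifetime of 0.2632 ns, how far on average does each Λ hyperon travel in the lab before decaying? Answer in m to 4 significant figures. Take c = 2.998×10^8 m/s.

γ = 1/√(1 − 0.9820²) = 5.29434
Dilated lifetime: Δt = γτ₀ = 5.29434 × 0.2632 ns = 1.39347 ns
d = vΔt = 0.9820c × 1.39347 ns = 2.94404×10^8 m/s × 1.39347×10^-9 s = 0.4102 m

d ≈ 0.4102 m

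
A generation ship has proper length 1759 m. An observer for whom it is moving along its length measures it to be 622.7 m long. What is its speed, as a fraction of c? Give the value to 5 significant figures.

γ = L₀/L = 1759/622.7 = 2.824795
β = √(1 − 1/γ²) = 0.93524

β ≈ 0.93524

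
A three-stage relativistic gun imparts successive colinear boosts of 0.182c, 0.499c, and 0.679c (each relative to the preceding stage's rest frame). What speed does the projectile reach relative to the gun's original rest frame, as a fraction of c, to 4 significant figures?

Compose boost 2: (0.499 + 0.182)/(1 + 0.499×0.182) = 0.6810/1.09082 = 0.624302
Compose boost 3: (0.679 + 0.624302)/(1 + 0.679×0.624302) = 1.30330/1.42390 = 0.9153

u ≈ 0.9153c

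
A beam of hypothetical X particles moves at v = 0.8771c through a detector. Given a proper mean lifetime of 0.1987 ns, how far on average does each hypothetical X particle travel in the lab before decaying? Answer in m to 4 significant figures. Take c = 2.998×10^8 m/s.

γ = 1/√(1 − 0.8771²) = 2.08200
Dilated lifetime: Δt = γτ₀ = 2.08200 × 0.1987 ns = 0.413693 ns
d = vΔt = 0.8771c × 0.413693 ns = 2.62955×10^8 m/s × 4.13693×10^-10 s = 0.1088 m

d ≈ 0.1088 m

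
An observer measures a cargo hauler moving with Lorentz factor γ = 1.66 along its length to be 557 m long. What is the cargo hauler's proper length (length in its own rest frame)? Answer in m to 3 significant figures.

L₀ ≈ 925 m

γ = 1.66 (given)
L₀ = γL = 1.66 × 557 = 925 m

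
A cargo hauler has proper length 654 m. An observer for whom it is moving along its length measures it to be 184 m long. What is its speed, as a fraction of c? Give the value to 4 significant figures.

γ = L₀/L = 654/184 = 3.55435
β = √(1 − 1/γ²) = 0.9596

β ≈ 0.9596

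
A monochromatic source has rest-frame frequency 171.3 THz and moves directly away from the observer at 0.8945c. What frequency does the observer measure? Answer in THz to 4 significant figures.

Relativistic Doppler: f_obs = f_src √((1−β)/(1+β))
= 171.3 × √(0.105500/1.89450) = 171.3 × 0.235982 = 40.42 THz

f_obs ≈ 40.42 THz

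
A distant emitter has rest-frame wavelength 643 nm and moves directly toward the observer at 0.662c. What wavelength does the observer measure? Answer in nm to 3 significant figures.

Relativistic Doppler: λ_obs = λ_src √((1−β)/(1+β))
= 643 × √(0.33800/1.6620) = 643 × 0.45097 = 290 nm

λ_obs ≈ 290 nm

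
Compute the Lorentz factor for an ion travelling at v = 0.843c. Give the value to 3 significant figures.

γ = 1/√(1 − β²) = 1/√(1 − 0.843²) = 1/√(0.28935) = 1.86

γ ≈ 1.86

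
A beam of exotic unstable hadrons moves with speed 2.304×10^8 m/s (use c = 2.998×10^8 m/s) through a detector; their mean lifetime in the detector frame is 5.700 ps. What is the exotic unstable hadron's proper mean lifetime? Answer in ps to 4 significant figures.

τ₀ ≈ 3.647 ps

β = v/c = 2.304×10^8 / 2.998×10^8 = 0.768512
γ = 1/√(1 − 0.768512²) = 1.56290
Proper time: τ₀ = Δt/γ = 5.700/1.56290 = 3.647 ps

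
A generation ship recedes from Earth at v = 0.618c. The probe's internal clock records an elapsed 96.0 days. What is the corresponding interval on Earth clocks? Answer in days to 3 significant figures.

γ = 1/√(1 − 0.618²) = 1.2720
Time dilation: Δt = γτ₀ = 1.2720 × 96.0 days = 122 days

Δt ≈ 122 days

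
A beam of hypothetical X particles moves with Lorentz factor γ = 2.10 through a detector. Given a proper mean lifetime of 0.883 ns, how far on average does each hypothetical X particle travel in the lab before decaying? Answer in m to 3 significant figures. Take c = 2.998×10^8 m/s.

β = √(1 − 1/γ²) = √(1 − 1/2.10²) = 0.87934
Dilated lifetime: Δt = γτ₀ = 2.10 × 0.883 ns = 1.8543 ns
d = vΔt = 0.87934c × 1.8543 ns = 2.6363×10^8 m/s × 1.8543×10^-9 s = 0.489 m

d ≈ 0.489 m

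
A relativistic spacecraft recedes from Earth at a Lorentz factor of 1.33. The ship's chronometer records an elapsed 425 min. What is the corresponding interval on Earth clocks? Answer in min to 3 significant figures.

Δt ≈ 565 min

γ = 1.33 (given)
Time dilation: Δt = γτ₀ = 1.33 × 425 min = 565 min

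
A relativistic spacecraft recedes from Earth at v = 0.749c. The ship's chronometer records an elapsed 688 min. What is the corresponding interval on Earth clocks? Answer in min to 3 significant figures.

Δt ≈ 1040 min

γ = 1/√(1 − 0.749²) = 1.5093
Time dilation: Δt = γτ₀ = 1.5093 × 688 min = 1040 min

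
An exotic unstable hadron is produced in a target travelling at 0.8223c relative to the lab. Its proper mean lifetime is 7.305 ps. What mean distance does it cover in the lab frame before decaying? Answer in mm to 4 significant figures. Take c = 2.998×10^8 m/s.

γ = 1/√(1 − 0.8223²) = 1.75730
Dilated lifetime: Δt = γτ₀ = 1.75730 × 7.305 ps = 12.8371 ps
d = vΔt = 0.8223c × 12.8371 ps = 2.46526×10^8 m/s × 1.28371×10^-11 s = 3.165 mm

d ≈ 3.165 mm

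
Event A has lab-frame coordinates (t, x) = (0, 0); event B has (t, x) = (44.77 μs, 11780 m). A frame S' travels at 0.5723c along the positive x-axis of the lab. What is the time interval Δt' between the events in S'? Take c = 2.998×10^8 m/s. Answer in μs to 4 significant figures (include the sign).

Δt' ≈ 27.17 μs

γ = 1/√(1 − 0.5723²) = 1.21945
Δt' = γ(Δt − vΔx/c²) = 1.21945 × (44.77 μs − 0.5723×11780 m / (2.998×10^8 m/s))
= 1.21945 × (22.2827 μs) = 27.17 μs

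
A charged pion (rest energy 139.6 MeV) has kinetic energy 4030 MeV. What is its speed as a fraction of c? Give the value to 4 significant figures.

γ = 1 + K/(m₀c²) = 1 + 4030/139.6 = 29.8682
β = √(1 − 1/γ²) = 0.9994

β ≈ 0.9994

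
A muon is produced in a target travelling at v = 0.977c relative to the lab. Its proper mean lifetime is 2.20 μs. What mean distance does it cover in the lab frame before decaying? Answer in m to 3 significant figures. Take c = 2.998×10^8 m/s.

d ≈ 3020 m

γ = 1/√(1 − 0.977²) = 4.6896
Dilated lifetime: Δt = γτ₀ = 4.6896 × 2.20 μs = 10.317 μs
d = vΔt = 0.977c × 10.317 μs = 2.9290×10^8 m/s × 1.0317×10^-5 s = 3020 m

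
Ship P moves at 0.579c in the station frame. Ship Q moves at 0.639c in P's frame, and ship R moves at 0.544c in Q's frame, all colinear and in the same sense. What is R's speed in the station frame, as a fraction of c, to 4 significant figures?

Compose boost 2: (0.639 + 0.579)/(1 + 0.639×0.579) = 1.218/1.36998 = 0.889063
Compose boost 3: (0.544 + 0.889063)/(1 + 0.544×0.889063) = 1.43306/1.48365 = 0.9659

u ≈ 0.9659c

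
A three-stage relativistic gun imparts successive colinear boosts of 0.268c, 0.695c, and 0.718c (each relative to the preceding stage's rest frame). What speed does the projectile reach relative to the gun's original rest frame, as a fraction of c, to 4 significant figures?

Compose boost 2: (0.695 + 0.268)/(1 + 0.695×0.268) = 0.9630/1.18626 = 0.811795
Compose boost 3: (0.718 + 0.811795)/(1 + 0.718×0.811795) = 1.52980/1.58287 = 0.9665

u ≈ 0.9665c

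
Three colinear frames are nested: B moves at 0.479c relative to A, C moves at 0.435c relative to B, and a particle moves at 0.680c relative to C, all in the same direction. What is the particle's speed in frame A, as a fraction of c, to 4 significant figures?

u ≈ 0.9485c

Compose boost 2: (0.435 + 0.479)/(1 + 0.435×0.479) = 0.9140/1.20836 = 0.756394
Compose boost 3: (0.680 + 0.756394)/(1 + 0.680×0.756394) = 1.43639/1.51435 = 0.9485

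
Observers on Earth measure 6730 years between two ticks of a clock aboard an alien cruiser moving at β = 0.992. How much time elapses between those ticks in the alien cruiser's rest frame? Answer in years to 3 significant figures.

τ₀ ≈ 850 years

γ = 1/√(1 − 0.992²) = 7.9216
Proper time: τ₀ = Δt/γ = 6730/7.9216 = 850 years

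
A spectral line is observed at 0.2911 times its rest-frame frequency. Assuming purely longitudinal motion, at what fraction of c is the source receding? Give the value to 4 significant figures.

f_obs/f_src = √((1−β)/(1+β)) = 0.2911  ⇒  (1−β)/(1+β) = 0.0847392
β = |1 − D²|/(1 + D²) = |1 − 0.0847392|/(1 + 0.0847392) = 0.8438

β ≈ 0.8438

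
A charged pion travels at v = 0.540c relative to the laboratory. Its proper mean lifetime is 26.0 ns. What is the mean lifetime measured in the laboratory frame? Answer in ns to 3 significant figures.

γ = 1/√(1 − 0.540²) = 1.1881
Time dilation: Δt = γτ₀ = 1.1881 × 26.0 ns = 30.9 ns

Δt ≈ 30.9 ns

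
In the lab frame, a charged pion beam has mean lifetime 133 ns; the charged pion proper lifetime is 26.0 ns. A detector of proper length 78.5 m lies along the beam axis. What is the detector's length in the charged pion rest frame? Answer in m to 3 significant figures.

Time dilation ⇒ γ = Δt/τ₀ = 133/26.0 = 5.1154
Length contraction: L = L₀/γ = 78.5/5.1154 = 15.3 m

L ≈ 15.3 m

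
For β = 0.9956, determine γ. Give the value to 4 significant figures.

γ = 1/√(1 − β²) = 1/√(1 − 0.9956²) = 1/√(0.00878064) = 10.67

γ ≈ 10.67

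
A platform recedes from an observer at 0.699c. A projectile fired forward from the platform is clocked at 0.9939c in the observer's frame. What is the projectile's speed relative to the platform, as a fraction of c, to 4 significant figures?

Inverse velocity addition: u' = (u − v)/(1 − uv/c²)
= (0.9939 − 0.699)/(1 − 0.9939×0.699) = 0.2949/0.305264 = 0.9660

u' ≈ 0.9660c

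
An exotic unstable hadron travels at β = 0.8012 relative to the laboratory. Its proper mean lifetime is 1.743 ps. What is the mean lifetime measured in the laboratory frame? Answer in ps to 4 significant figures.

γ = 1/√(1 − 0.8012²) = 1.67113
Time dilation: Δt = γτ₀ = 1.67113 × 1.743 ps = 2.913 ps

Δt ≈ 2.913 ps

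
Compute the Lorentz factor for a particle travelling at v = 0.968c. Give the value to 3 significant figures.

γ ≈ 3.98

γ = 1/√(1 − β²) = 1/√(1 − 0.968²) = 1/√(0.062976) = 3.98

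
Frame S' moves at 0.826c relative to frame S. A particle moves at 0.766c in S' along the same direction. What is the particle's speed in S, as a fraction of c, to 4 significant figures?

Relativistic velocity addition: u = (u' + v)/(1 + u'v/c²)
= (0.766 + 0.826)/(1 + 0.766×0.826) = 1.592/1.63272 = 0.9751

u ≈ 0.9751c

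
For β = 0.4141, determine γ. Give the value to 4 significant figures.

γ ≈ 1.099

γ = 1/√(1 − β²) = 1/√(1 − 0.4141²) = 1/√(0.828521) = 1.099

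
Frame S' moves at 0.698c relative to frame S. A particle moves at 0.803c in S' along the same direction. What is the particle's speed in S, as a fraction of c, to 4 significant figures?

u ≈ 0.9619c

Relativistic velocity addition: u = (u' + v)/(1 + u'v/c²)
= (0.803 + 0.698)/(1 + 0.803×0.698) = 1.501/1.56049 = 0.9619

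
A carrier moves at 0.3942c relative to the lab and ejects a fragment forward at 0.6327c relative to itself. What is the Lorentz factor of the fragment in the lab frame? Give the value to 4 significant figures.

u_lab = (0.6327 + 0.3942)/(1 + 0.6327×0.3942) = 1.0269/1.249410 = 0.8219077
γ = 1/√(1 − 0.8219077²) = 1.756

γ ≈ 1.756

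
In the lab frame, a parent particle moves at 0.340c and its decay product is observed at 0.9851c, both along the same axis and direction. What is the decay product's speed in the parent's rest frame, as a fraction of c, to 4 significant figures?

u' ≈ 0.9700c

Inverse velocity addition: u' = (u − v)/(1 − uv/c²)
= (0.9851 − 0.340)/(1 − 0.9851×0.340) = 0.6451/0.665066 = 0.9700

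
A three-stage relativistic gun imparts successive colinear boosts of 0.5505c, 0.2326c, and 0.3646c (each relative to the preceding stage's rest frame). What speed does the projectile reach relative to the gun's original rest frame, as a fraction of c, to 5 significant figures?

Compose boost 2: (0.2326 + 0.5505)/(1 + 0.2326×0.5505) = 0.78310/1.128046 = 0.6942091
Compose boost 3: (0.3646 + 0.6942091)/(1 + 0.3646×0.6942091) = 1.058809/1.253109 = 0.84495

u ≈ 0.84495c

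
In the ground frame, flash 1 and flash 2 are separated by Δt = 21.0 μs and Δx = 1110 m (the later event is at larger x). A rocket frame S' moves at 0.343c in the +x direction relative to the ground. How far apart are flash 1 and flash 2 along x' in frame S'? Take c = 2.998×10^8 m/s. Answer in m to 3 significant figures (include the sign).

Δx' ≈ -1120 m

γ = 1/√(1 − 0.343²) = 1.0646
Δx' = γ(Δx − vΔt) = 1.0646 × (1110 m − 0.343×(2.998×10^8 m/s)×21.0×10^-6 s)
= 1.0646 × (-1049.5 m) = -1120 m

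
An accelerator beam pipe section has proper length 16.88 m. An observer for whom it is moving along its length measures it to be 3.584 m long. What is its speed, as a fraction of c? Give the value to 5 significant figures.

γ = L₀/L = 16.88/3.584 = 4.709821
β = √(1 − 1/γ²) = 0.97720

β ≈ 0.97720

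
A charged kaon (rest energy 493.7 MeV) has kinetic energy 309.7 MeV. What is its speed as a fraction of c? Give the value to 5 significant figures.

β ≈ 0.78891

γ = 1 + K/(m₀c²) = 1 + 309.7/493.7 = 1.627304
β = √(1 − 1/γ²) = 0.78891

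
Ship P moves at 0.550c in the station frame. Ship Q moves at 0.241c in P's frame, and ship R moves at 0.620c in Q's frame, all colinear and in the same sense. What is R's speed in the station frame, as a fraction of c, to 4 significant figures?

u ≈ 0.9200c

Compose boost 2: (0.241 + 0.550)/(1 + 0.241×0.550) = 0.7910/1.13255 = 0.698424
Compose boost 3: (0.620 + 0.698424)/(1 + 0.620×0.698424) = 1.31842/1.43302 = 0.9200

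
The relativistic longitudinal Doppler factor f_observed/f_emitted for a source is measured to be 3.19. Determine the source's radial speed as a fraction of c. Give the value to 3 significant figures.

β ≈ 0.821

f_obs/f_src = √((1+β)/(1−β)) = 3.19  ⇒  (1+β)/(1−β) = 10.176
β = |1 − D²|/(1 + D²) = |1 − 10.176|/(1 + 10.176) = 0.821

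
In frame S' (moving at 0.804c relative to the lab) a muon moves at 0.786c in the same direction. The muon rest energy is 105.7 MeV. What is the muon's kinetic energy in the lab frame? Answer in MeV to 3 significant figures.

K ≈ 364 MeV

u_lab = (0.786 + 0.804)/(1 + 0.786×0.804) = 0.974298
γ = 1/√(1 − 0.974298²) = 4.4393
K = (γ − 1)m₀c² = (4.4393 − 1) × 105.7 = 3.4393 × 105.7 = 364 MeV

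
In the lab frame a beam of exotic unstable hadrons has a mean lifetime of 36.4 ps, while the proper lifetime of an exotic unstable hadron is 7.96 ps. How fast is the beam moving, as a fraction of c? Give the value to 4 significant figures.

β ≈ 0.9758

γ = Δt/τ₀ = 36.4/7.96 = 4.57286
β = √(1 − 1/γ²) = √(1 − 1/4.57286²) = 0.9758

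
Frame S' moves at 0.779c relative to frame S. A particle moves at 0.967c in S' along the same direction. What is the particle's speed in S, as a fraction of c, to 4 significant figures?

u ≈ 0.9958c

Relativistic velocity addition: u = (u' + v)/(1 + u'v/c²)
= (0.967 + 0.779)/(1 + 0.967×0.779) = 1.746/1.75329 = 0.9958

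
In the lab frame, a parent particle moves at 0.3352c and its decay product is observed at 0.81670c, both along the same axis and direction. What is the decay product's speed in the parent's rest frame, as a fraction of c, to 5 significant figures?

Inverse velocity addition: u' = (u − v)/(1 − uv/c²)
= (0.81670 − 0.3352)/(1 − 0.81670×0.3352) = 0.48150/0.7262422 = 0.66300

u' ≈ 0.66300c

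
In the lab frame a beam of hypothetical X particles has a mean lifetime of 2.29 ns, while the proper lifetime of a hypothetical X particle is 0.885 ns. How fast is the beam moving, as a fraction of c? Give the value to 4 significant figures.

γ = Δt/τ₀ = 2.29/0.885 = 2.58757
β = √(1 − 1/γ²) = √(1 − 1/2.58757²) = 0.9223

β ≈ 0.9223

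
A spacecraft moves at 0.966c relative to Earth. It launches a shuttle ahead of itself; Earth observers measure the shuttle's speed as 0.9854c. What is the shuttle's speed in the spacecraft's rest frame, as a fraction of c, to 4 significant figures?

u' ≈ 0.4033c

Inverse velocity addition: u' = (u − v)/(1 − uv/c²)
= (0.9854 − 0.966)/(1 − 0.9854×0.966) = 0.01940/0.0481036 = 0.4033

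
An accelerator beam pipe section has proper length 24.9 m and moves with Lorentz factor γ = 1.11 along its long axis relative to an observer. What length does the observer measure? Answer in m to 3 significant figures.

L ≈ 22.4 m

γ = 1.11 (given)
Length contraction: L = L₀/γ = 24.9/1.11 = 22.4 m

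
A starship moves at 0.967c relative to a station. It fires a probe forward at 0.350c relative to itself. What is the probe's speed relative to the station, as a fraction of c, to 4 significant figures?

u ≈ 0.9840c

Relativistic velocity addition: u = (u' + v)/(1 + u'v/c²)
= (0.350 + 0.967)/(1 + 0.350×0.967) = 1.317/1.33845 = 0.9840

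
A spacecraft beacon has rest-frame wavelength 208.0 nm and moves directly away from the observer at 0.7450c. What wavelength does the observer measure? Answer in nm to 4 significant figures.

Relativistic Doppler: λ_obs = λ_src √((1+β)/(1−β))
= 208.0 × √(1.74500/0.255000) = 208.0 × 2.61594 = 544.1 nm

λ_obs ≈ 544.1 nm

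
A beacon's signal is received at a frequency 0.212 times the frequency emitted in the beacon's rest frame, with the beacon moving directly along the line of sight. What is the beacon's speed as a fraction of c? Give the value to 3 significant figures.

f_obs/f_src = √((1−β)/(1+β)) = 0.212  ⇒  (1−β)/(1+β) = 0.044944
β = |1 − D²|/(1 + D²) = |1 − 0.044944|/(1 + 0.044944) = 0.914

β ≈ 0.914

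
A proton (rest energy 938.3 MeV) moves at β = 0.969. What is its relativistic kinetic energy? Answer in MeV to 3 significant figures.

K ≈ 2860 MeV

γ = 1/√(1 − 0.969²) = 4.0476
K = (γ − 1)m₀c² = (4.0476 − 1) × 938.3 MeV = 3.0476 × 938.3 MeV = 2860 MeV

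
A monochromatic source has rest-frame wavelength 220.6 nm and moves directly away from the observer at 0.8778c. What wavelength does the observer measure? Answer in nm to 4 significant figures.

Relativistic Doppler: λ_obs = λ_src √((1+β)/(1−β))
= 220.6 × √(1.87780/0.122200) = 220.6 × 3.92003 = 864.8 nm

λ_obs ≈ 864.8 nm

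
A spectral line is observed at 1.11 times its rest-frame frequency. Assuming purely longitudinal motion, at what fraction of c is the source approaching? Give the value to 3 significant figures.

β ≈ 0.104

f_obs/f_src = √((1+β)/(1−β)) = 1.11  ⇒  (1+β)/(1−β) = 1.2321
β = |1 − D²|/(1 + D²) = |1 − 1.2321|/(1 + 1.2321) = 0.104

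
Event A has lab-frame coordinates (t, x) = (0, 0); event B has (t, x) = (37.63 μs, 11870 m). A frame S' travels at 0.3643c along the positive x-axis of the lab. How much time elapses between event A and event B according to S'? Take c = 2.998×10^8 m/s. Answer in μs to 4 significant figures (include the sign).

γ = 1/√(1 − 0.3643²) = 1.07379
Δt' = γ(Δt − vΔx/c²) = 1.07379 × (37.63 μs − 0.3643×11870 m / (2.998×10^8 m/s))
= 1.07379 × (23.2062 μs) = 24.92 μs

Δt' ≈ 24.92 μs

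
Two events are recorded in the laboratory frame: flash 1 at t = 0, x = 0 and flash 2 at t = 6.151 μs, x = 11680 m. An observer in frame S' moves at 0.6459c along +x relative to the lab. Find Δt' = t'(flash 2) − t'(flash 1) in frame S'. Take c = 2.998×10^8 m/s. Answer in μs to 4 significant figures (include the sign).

Δt' ≈ -24.90 μs

γ = 1/√(1 − 0.6459²) = 1.30989
Δt' = γ(Δt − vΔx/c²) = 1.30989 × (6.151 μs − 0.6459×11680 m / (2.998×10^8 m/s))
= 1.30989 × (-19.0128 μs) = -24.90 μs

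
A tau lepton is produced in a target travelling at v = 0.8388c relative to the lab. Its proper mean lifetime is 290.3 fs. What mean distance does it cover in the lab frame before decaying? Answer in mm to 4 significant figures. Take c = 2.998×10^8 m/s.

γ = 1/√(1 − 0.8388²) = 1.83675
Dilated lifetime: Δt = γτ₀ = 1.83675 × 290.3 fs = 533.209 fs
d = vΔt = 0.8388c × 533.209 fs = 2.51472×10^8 m/s × 5.33209×10^-13 s = 0.1341 mm

d ≈ 0.1341 mm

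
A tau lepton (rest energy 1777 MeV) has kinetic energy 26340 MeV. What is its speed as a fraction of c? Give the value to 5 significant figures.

β ≈ 0.99800

γ = 1 + K/(m₀c²) = 1 + 26340/1777 = 15.82273
β = √(1 − 1/γ²) = 0.99800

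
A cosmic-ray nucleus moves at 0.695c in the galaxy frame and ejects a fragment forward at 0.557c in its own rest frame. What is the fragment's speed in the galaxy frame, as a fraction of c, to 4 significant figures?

Compose boost 2: (0.557 + 0.695)/(1 + 0.557×0.695) = 1.252/1.38712 = 0.9026

u ≈ 0.9026c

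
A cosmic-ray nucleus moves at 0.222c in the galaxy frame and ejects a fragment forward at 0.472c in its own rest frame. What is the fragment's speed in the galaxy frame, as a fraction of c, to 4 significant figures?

u ≈ 0.6282c

Compose boost 2: (0.472 + 0.222)/(1 + 0.472×0.222) = 0.6940/1.10478 = 0.6282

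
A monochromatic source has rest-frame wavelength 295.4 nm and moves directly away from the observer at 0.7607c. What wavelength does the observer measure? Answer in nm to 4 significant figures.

Relativistic Doppler: λ_obs = λ_src √((1+β)/(1−β))
= 295.4 × √(1.76070/0.239300) = 295.4 × 2.71251 = 801.3 nm

λ_obs ≈ 801.3 nm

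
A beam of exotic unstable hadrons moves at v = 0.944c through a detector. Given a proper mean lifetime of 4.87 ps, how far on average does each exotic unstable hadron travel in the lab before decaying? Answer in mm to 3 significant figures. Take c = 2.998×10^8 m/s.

d ≈ 4.18 mm

γ = 1/√(1 − 0.944²) = 3.0308
Dilated lifetime: Δt = γτ₀ = 3.0308 × 4.87 ps = 14.760 ps
d = vΔt = 0.944c × 14.760 ps = 2.8301×10^8 m/s × 1.4760×10^-11 s = 4.18 mm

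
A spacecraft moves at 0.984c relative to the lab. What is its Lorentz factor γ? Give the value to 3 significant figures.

γ = 1/√(1 − β²) = 1/√(1 − 0.984²) = 1/√(0.031744) = 5.61

γ ≈ 5.61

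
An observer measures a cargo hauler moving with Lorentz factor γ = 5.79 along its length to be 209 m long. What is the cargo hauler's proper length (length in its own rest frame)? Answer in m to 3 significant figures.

L₀ ≈ 1210 m

γ = 5.79 (given)
L₀ = γL = 5.79 × 209 = 1210 m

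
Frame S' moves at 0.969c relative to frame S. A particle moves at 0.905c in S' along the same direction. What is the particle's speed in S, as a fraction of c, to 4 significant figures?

Relativistic velocity addition: u = (u' + v)/(1 + u'v/c²)
= (0.905 + 0.969)/(1 + 0.905×0.969) = 1.874/1.87695 = 0.9984

u ≈ 0.9984c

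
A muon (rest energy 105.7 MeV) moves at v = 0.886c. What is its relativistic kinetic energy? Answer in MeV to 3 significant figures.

γ = 1/√(1 − 0.886²) = 2.1566
K = (γ − 1)m₀c² = (2.1566 − 1) × 105.7 MeV = 1.1566 × 105.7 MeV = 122 MeV

K ≈ 122 MeV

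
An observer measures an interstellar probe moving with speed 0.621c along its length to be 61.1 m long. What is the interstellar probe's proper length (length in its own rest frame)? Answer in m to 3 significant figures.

γ = 1/√(1 − 0.621²) = 1.2758
L₀ = γL = 1.2758 × 61.1 = 78.0 m

L₀ ≈ 78.0 m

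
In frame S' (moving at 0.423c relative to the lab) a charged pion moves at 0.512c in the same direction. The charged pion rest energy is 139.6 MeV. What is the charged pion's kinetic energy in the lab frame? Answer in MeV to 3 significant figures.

u_lab = (0.512 + 0.423)/(1 + 0.512×0.423) = 0.768550
γ = 1/√(1 − 0.768550²) = 1.5630
K = (γ − 1)m₀c² = (1.5630 − 1) × 139.6 = 0.56301 × 139.6 = 78.6 MeV

K ≈ 78.6 MeV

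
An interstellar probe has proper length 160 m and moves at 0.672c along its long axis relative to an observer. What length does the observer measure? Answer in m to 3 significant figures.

L ≈ 118 m

γ = 1/√(1 − 0.672²) = 1.3503
Length contraction: L = L₀/γ = 160/1.3503 = 118 m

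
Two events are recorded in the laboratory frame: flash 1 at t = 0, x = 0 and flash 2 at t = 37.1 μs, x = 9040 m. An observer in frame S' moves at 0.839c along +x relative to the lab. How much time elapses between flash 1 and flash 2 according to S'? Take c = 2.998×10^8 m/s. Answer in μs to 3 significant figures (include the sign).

γ = 1/√(1 − 0.839²) = 1.8378
Δt' = γ(Δt − vΔx/c²) = 1.8378 × (37.1 μs − 0.839×9040 m / (2.998×10^8 m/s))
= 1.8378 × (11.801 μs) = 21.7 μs

Δt' ≈ 21.7 μs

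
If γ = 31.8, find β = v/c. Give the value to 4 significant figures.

β = √(1 − 1/γ²) = √(1 − 1/31.8²) = √(0.999011) = 0.9995

β ≈ 0.9995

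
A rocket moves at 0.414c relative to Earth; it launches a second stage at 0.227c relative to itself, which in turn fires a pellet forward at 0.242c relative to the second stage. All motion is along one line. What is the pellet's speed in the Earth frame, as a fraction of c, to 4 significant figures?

Compose boost 2: (0.227 + 0.414)/(1 + 0.227×0.414) = 0.6410/1.09398 = 0.585935
Compose boost 3: (0.242 + 0.585935)/(1 + 0.242×0.585935) = 0.827935/1.14180 = 0.7251

u ≈ 0.7251c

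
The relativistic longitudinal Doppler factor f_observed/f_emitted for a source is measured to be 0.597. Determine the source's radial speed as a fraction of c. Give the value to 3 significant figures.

f_obs/f_src = √((1−β)/(1+β)) = 0.597  ⇒  (1−β)/(1+β) = 0.35641
β = |1 − D²|/(1 + D²) = |1 − 0.35641|/(1 + 0.35641) = 0.474

β ≈ 0.474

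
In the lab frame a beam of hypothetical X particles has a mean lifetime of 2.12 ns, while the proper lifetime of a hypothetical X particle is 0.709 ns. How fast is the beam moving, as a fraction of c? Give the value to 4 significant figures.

β ≈ 0.9424

γ = Δt/τ₀ = 2.12/0.709 = 2.99013
β = √(1 − 1/γ²) = √(1 − 1/2.99013²) = 0.9424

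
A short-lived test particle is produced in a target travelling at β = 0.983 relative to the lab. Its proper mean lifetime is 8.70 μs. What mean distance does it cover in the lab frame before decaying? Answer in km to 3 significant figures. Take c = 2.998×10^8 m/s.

d ≈ 14.0 km

γ = 1/√(1 − 0.983²) = 5.4465
Dilated lifetime: Δt = γτ₀ = 5.4465 × 8.70 μs = 47.384 μs
d = vΔt = 0.983c × 47.384 μs = 2.9470×10^8 m/s × 4.7384×10^-5 s = 14.0 km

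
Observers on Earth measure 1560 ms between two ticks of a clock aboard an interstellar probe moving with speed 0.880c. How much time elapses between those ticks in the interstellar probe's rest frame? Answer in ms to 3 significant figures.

τ₀ ≈ 741 ms

γ = 1/√(1 − 0.880²) = 2.1054
Proper time: τ₀ = Δt/γ = 1560/2.1054 = 741 ms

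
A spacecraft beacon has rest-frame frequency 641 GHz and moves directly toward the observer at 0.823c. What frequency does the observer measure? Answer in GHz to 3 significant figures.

f_obs ≈ 2060 GHz

Relativistic Doppler: f_obs = f_src √((1+β)/(1−β))
= 641 × √(1.8230/0.17700) = 641 × 3.2093 = 2060 GHz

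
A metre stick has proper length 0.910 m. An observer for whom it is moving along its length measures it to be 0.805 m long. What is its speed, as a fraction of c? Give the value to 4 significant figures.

γ = L₀/L = 0.910/0.805 = 1.13043
β = √(1 − 1/γ²) = 0.4663

β ≈ 0.4663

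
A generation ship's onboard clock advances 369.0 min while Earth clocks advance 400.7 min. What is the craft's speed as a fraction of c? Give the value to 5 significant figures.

γ = Δt/τ₀ = 400.7/369.0 = 1.085908
β = √(1 − 1/γ²) = √(1 − 1/1.085908²) = 0.38983

β ≈ 0.38983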